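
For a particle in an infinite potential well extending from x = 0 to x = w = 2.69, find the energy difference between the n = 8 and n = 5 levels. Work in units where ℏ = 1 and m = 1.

E_n = n²π²ℏ²/(2mw²), so ΔE = (8² − 5²) π²ℏ²/(2mw²).
ΔE = 39 × π² / (2 × 1 × 2.69²) = 26.60.

ΔE = 26.6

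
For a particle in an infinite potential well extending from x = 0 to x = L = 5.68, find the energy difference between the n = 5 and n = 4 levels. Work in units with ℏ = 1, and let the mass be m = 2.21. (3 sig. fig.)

E_n = n²π²ℏ²/(2mL²), so ΔE = (5² − 4²) π²ℏ²/(2mL²).
ΔE = 9 × π² / (2 × 2.21 × 5.68²) = 0.6229.

ΔE = 0.623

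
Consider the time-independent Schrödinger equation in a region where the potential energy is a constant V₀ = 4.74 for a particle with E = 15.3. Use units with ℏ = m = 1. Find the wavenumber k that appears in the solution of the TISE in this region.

With E > V₀ the solution is oscillatory, ψ ∝ e^{±ikx} with k = √(2m(E − V₀))/ℏ.
k = √(2 × 1 × 10.56) = 4.596.

k = 4.60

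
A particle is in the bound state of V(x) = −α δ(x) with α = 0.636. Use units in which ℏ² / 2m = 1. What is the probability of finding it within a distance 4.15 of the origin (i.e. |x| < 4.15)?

The normalised bound state is ψ = √κ e^{−κ|x|} with κ = mα/ℏ² = 0.3180.
P(|x| < d) = ∫_{−d}^{d} κ e^{−2κ|x|} dx = 1 − e^{−2κd} = 1 − e^{−2.639} = 0.9286.

P = 0.929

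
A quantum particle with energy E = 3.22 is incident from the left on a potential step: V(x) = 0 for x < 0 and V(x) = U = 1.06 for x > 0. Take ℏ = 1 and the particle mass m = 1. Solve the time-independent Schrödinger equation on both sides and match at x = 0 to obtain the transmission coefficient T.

On each side the TISE gives plane waves with k = √(2m(E − V))/ℏ: k₁ = √(2·1·3.22) = 2.538, k₂ = √(2·1·2.16) = 2.078.
Matching ψ and ψ′ at x = 0 gives r = (k₁ − k₂)/(k₁ + k₂), so R = r² = 0.009898 and T = 1 − R = 0.9901.

T = 0.990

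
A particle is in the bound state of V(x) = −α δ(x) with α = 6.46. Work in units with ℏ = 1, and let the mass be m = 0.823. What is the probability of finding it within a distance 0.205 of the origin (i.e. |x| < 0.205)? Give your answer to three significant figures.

P = 0.887

The normalised bound state is ψ = √κ e^{−κ|x|} with κ = mα/ℏ² = 5.317.
P(|x| < d) = ∫_{−d}^{d} κ e^{−2κ|x|} dx = 1 − e^{−2κd} = 1 − e^{−2.180} = 0.8869.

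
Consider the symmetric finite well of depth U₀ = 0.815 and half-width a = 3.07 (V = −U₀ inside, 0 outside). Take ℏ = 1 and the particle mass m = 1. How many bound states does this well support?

N = 3

Define the well-strength parameter z₀ = (a/ℏ)√(2mU₀) = 3.07 × √(2·1·0.815) = 3.920.
A new bound state (alternating even/odd) appears each time z₀ passes a multiple of π/2, so N = ⌊2z₀/π⌋ + 1 = ⌊2.495⌋ + 1 = 3.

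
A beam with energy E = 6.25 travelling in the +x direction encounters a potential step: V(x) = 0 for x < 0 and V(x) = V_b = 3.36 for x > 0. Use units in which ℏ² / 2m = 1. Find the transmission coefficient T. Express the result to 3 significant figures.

T = 0.964

The wavenumbers are k₁ = √(2mE)/ℏ = 2.500 on the left and k₂ = √(2m(E − V_b))/ℏ = 1.700 on the right.
Continuity of ψ and ψ′ at the step yields the reflection amplitude r = (k₁ − k₂)/(k₁ + k₂) = 0.1905; thus R = |r|² = 0.03628, T = 0.9637.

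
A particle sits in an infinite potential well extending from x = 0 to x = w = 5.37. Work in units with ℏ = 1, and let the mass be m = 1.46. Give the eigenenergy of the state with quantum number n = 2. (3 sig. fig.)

E = 0.469

The infinite-well eigenfunctions ψ_n = √(2/w) sin(nπx/w) vanish at both walls, giving E_n = n²π²ℏ²/(2mw²).
E_2 = 2² × π² / (2 × 1.46 × 5.37²) = 0.4688.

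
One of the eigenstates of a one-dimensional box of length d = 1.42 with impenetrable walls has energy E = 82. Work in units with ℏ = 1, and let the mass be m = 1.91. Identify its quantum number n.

n = 8

For an infinite well E_n = n²π²ℏ²/(2md²), so n = (d/πℏ)√(2mE).
n = (1.42/π) × √(2 × 1.91 × 82) = 8.000 → n = 8.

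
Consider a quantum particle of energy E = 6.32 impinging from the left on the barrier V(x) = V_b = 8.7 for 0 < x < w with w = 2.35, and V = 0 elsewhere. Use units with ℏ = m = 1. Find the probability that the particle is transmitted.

Since E < V_b the interior solution is evanescent with decay constant κ = √(2m(V_b − E))/ℏ = 2.182.
κw = 5.127, sinh(κw) = 84.26.
The exact tunnelling result is T⁻¹ = 1 + V_b² sinh²(κw) / [4E(V_b − E)] = 8933, so T = 0.000112.

T = 0.000112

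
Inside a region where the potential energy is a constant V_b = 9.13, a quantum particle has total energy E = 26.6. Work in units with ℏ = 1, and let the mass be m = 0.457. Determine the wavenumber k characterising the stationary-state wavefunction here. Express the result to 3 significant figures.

With E > V_b the solution is oscillatory, ψ ∝ e^{±ikx} with k = √(2m(E − V_b))/ℏ.
k = √(2 × 0.457 × 17.47) = 3.996.

k = 4.00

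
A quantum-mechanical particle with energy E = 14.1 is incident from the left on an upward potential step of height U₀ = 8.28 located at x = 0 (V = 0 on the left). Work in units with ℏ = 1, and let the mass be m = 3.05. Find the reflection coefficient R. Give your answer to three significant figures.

The wavenumbers are k₁ = √(2mE)/ℏ = 9.274 on the left and k₂ = √(2m(E − U₀))/ℏ = 5.958 on the right.
Matching ψ and ψ′ at x = 0 gives r = (k₁ − k₂)/(k₁ + k₂), so R = r² = 0.04738 and T = 1 − R = 0.9526.

R = 0.0474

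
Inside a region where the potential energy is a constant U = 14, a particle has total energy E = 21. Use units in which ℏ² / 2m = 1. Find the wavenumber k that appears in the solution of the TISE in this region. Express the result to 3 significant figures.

With E > U the solution is oscillatory, ψ ∝ e^{±ikx} with k = √(2m(E − U))/ℏ.
k = √(2 × 0.5 × 7) = 2.646.

k = 2.65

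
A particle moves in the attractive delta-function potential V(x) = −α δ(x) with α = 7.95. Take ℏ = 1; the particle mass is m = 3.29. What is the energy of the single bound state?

The bound state is ψ(x) = √κ e^{−κ|x|}. The derivative jump ψ'(0⁺) − ψ'(0⁻) = −(2mα/ℏ²)ψ(0) fixes κ = mα/ℏ² = 26.16.
Then E = −ℏ²κ²/(2m) = −mα²/(2ℏ²) = -104.0.

E = -104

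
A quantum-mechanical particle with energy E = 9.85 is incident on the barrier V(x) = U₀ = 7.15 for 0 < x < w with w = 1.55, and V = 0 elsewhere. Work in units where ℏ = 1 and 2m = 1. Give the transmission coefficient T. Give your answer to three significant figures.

T = 0.869

E > U₀: inside the barrier k₂ = √(2m(E − U₀))/ℏ = 1.643, k₂w = 2.547.
T = [1 + U₀² sin²(k₂w) / (4E(E − U₀))]⁻¹ = 1/1.151 = 0.869.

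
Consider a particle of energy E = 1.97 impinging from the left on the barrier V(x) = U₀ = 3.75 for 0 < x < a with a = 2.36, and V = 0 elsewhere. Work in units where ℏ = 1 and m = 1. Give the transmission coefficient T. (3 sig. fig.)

T = 0.000541

E < U₀: inside the barrier ψ ∝ e^{±κx} with κ = √(2m(U₀ − E))/ℏ = 1.887.
κa = 4.453, sinh(κa) = 42.93.
The exact tunnelling result is T⁻¹ = 1 + U₀² sinh²(κa) / [4E(U₀ − E)] = 1849, so T = 0.000541.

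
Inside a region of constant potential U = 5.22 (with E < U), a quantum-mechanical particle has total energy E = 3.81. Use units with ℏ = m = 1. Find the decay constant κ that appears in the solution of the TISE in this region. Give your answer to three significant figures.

κ = 1.68

Since E < U the TISE in this region is ψ'' = κ²ψ with κ = √(2m(U − E))/ℏ.
κ = √(2 × 1 × 1.41) = 1.679.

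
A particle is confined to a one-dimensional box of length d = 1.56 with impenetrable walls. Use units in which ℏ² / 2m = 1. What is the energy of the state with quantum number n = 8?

E = 260

The infinite-well eigenfunctions ψ_n = √(2/d) sin(nπx/d) vanish at both walls, giving E_n = n²π²ℏ²/(2md²).
E_8 = 8² × π² / (2 × 0.5 × 1.56²) = 259.6.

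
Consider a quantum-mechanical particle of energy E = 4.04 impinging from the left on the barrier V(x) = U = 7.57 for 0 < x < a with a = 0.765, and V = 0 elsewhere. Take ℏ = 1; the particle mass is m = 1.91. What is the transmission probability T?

E < U: inside the barrier ψ ∝ e^{±κx} with κ = √(2m(U − E))/ℏ = 3.672.
κa = 2.809, sinh(κa) = 8.268.
The exact tunnelling result is T⁻¹ = 1 + U² sinh²(κa) / [4E(U − E)] = 69.67, so T = 0.0144.

T = 0.0144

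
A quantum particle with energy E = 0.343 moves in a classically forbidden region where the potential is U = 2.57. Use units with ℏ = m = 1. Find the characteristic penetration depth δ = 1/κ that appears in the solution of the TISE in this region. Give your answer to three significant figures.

δ = 0.474

Since E < U the TISE in this region is ψ'' = κ²ψ with κ = √(2m(U − E))/ℏ.
κ = √(2 × 1 × 2.227) = 2.110. The penetration depth is δ = 1/κ = 0.474.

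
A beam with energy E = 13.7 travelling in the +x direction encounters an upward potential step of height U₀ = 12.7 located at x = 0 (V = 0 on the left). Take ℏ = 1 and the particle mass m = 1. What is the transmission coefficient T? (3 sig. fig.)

T = 0.670

On each side the TISE gives plane waves with k = √(2m(E − V))/ℏ: k₁ = √(2·1·13.7) = 5.235, k₂ = √(2·1·1) = 1.414.
Continuity of ψ and ψ′ at the step yields the reflection amplitude r = (k₁ − k₂)/(k₁ + k₂) = 0.5746; thus R = |r|² = 0.3302, T = 0.6698.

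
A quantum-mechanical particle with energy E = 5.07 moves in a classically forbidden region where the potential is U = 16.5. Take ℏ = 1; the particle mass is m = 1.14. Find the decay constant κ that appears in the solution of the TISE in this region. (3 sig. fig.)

κ = 5.10

Since E < U the TISE in this region is ψ'' = κ²ψ with κ = √(2m(U − E))/ℏ.
κ = √(2 × 1.14 × 11.43) = 5.105.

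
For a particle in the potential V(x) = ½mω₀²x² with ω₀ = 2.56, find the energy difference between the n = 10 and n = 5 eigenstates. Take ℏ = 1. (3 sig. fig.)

ΔE = 12.8

E_n = ℏω₀(n + ½), so ΔE = (10 − 5) ℏω₀ = 5 × 2.56 = 12.80.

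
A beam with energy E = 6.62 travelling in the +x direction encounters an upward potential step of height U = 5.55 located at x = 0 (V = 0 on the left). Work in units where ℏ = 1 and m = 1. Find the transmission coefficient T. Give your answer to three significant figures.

The wavenumbers are k₁ = √(2mE)/ℏ = 3.639 on the left and k₂ = √(2m(E − U))/ℏ = 1.463 on the right.
Continuity of ψ and ψ′ at the step yields the reflection amplitude r = (k₁ − k₂)/(k₁ + k₂) = 0.4265; thus R = |r|² = 0.1819, T = 0.8181.

T = 0.818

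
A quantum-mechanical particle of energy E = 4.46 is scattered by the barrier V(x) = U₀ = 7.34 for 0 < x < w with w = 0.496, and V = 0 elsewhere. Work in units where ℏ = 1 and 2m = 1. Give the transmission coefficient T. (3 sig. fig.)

T = 0.517

E < U₀: inside the barrier ψ ∝ e^{±κx} with κ = √(2m(U₀ − E))/ℏ = 1.697.
κw = 0.8417, sinh(κw) = 0.9447.
Matching ψ, ψ′ at both faces gives T = [1 + U₀² sinh²(κw) / (4E(U₀ − E))]⁻¹ = 1/1.936 = 0.517.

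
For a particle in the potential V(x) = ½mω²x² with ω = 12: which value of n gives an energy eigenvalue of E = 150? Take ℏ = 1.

Invert E_n = (n + ½)ℏω: n = E/ℏω − ½ = 12.000, so n = 12.

n = 12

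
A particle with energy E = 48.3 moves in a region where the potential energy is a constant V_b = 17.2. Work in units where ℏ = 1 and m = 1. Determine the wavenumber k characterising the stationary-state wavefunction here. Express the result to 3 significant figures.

With E > V_b the solution is oscillatory, ψ ∝ e^{±ikx} with k = √(2m(E − V_b))/ℏ.
k = √(2 × 1 × 31.1) = 7.887.

k = 7.89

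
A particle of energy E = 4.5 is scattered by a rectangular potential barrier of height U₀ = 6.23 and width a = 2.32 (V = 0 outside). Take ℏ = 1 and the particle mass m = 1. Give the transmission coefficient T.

E < U₀: inside the barrier ψ ∝ e^{±κx} with κ = √(2m(U₀ − E))/ℏ = 1.860.
κa = 4.315, sinh(κa) = 37.42.
Matching ψ, ψ′ at both faces gives T = [1 + U₀² sinh²(κa) / (4E(U₀ − E))]⁻¹ = 1/1746 = 0.000573.

T = 0.000573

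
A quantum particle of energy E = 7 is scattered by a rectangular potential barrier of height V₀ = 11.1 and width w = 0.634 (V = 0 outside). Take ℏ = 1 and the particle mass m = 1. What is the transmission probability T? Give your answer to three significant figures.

T = 0.0943

E < V₀: inside the barrier ψ ∝ e^{±κx} with κ = √(2m(V₀ − E))/ℏ = 2.864.
κw = 1.815, sinh(κw) = 2.991.
Matching ψ, ψ′ at both faces gives T = [1 + V₀² sinh²(κw) / (4E(V₀ − E))]⁻¹ = 1/10.60 = 0.0943.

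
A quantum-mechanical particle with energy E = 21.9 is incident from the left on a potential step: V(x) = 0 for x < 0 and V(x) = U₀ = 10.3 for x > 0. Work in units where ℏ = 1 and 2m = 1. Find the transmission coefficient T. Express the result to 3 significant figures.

On each side the TISE gives plane waves with k = √(2m(E − V))/ℏ: k₁ = √(2·½·21.9) = 4.680, k₂ = √(2·½·11.6) = 3.406.
Continuity of ψ and ψ′ at the step yields the reflection amplitude r = (k₁ − k₂)/(k₁ + k₂) = 0.1575; thus R = |r|² = 0.02482, T = 0.9752.

T = 0.975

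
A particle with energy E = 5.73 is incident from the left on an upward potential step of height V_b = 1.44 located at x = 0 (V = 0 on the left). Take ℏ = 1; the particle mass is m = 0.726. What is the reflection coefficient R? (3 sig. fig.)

R = 0.00522

On each side the TISE gives plane waves with k = √(2m(E − V))/ℏ: k₁ = √(2·0.726·5.73) = 2.884, k₂ = √(2·0.726·4.29) = 2.496.
Matching ψ and ψ′ at x = 0 gives r = (k₁ − k₂)/(k₁ + k₂), so R = r² = 0.005217 and T = 1 − R = 0.9948.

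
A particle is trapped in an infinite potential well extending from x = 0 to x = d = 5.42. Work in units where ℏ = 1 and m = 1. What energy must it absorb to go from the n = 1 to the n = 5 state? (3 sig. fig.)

E_n = n²π²ℏ²/(2md²), so ΔE = (5² − 1²) π²ℏ²/(2md²).
ΔE = 24 × π² / (2 × 1 × 5.42²) = 4.032.

ΔE = 4.03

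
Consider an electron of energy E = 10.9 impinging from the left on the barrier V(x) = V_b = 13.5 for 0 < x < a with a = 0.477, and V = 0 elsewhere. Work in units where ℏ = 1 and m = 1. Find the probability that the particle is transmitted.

E < V_b: inside the barrier ψ ∝ e^{±κx} with κ = √(2m(V_b − E))/ℏ = 2.280.
κa = 1.088, sinh(κa) = 1.315.
Matching ψ, ψ′ at both faces gives T = [1 + V_b² sinh²(κa) / (4E(V_b − E))]⁻¹ = 1/3.781 = 0.264.

T = 0.264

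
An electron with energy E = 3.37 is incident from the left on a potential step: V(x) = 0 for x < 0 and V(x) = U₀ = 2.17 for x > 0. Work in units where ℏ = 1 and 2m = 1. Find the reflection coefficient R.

R = 0.0638

On each side the TISE gives plane waves with k = √(2m(E − V))/ℏ: k₁ = √(2·½·3.37) = 1.836, k₂ = √(2·½·1.2) = 1.095.
Continuity of ψ and ψ′ at the step yields the reflection amplitude r = (k₁ − k₂)/(k₁ + k₂) = 0.2526; thus R = |r|² = 0.06379, T = 0.9362.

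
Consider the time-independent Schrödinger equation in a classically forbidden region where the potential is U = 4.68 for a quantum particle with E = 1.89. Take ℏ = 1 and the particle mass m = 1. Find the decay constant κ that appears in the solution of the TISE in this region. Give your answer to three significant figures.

Since E < U the TISE in this region is ψ'' = κ²ψ with κ = √(2m(U − E))/ℏ.
κ = √(2 × 1 × 2.79) = 2.362.

κ = 2.36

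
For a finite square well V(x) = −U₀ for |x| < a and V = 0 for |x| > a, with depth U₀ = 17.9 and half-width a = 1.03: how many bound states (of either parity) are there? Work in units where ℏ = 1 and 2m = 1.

N = 3

Define the well-strength parameter z₀ = (a/ℏ)√(2mU₀) = 1.03 × √(2·0.5·17.9) = 4.358.
A new bound state (alternating even/odd) appears each time z₀ passes a multiple of π/2, so N = ⌊2z₀/π⌋ + 1 = ⌊2.774⌋ + 1 = 3.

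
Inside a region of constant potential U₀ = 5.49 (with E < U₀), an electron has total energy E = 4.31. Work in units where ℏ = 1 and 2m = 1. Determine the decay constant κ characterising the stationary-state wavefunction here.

Since E < U₀ the TISE in this region is ψ'' = κ²ψ with κ = √(2m(U₀ − E))/ℏ.
κ = √(2 × 0.5 × 1.18) = 1.086.

κ = 1.09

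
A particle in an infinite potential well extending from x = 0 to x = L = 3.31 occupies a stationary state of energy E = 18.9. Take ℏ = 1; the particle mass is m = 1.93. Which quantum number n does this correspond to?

From E_n = n²π²ℏ²/(2mL²) invert to n = √(2mL²E)/(πℏ).
n = (3.31/π) × √(2 × 1.93 × 18.9) = 8.999 → n = 9.

n = 9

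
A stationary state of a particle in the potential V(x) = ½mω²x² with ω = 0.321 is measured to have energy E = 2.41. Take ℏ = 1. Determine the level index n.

E_n = ℏω(n + ½) ⇒ n = E/(ℏω) − ½ = 2.41/0.321 − 0.5 = 7.008 → n = 7.

n = 7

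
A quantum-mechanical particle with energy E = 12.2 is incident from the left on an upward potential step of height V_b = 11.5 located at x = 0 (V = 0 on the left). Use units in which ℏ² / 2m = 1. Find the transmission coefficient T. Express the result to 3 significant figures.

On each side the TISE gives plane waves with k = √(2m(E − V))/ℏ: k₁ = √(2·½·12.2) = 3.493, k₂ = √(2·½·0.7) = 0.8367.
Continuity of ψ and ψ′ at the step yields the reflection amplitude r = (k₁ − k₂)/(k₁ + k₂) = 0.6135; thus R = |r|² = 0.3764, T = 0.6236.

T = 0.624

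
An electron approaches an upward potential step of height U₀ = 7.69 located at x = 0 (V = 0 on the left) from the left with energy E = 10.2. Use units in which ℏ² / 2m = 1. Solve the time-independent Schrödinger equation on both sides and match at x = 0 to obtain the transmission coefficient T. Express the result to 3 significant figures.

On each side the TISE gives plane waves with k = √(2m(E − V))/ℏ: k₁ = √(2·½·10.2) = 3.194, k₂ = √(2·½·2.51) = 1.584.
Continuity of ψ and ψ′ at the step yields the reflection amplitude r = (k₁ − k₂)/(k₁ + k₂) = 0.3368; thus R = |r|² = 0.1135, T = 0.8865.

T = 0.887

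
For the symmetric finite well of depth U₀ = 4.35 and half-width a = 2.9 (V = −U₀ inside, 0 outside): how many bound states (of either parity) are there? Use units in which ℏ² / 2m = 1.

N = 4

Define the well-strength parameter z₀ = (a/ℏ)√(2mU₀) = 2.9 × √(2·0.5·4.35) = 6.048.
The even/odd transcendental equations gain one root per π/2 in z₀, giving N = 1 + ⌊2z₀/π⌋ = 1 + ⌊3.851⌋ = 4.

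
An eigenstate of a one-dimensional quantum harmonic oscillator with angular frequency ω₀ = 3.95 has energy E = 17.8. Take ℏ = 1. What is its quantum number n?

Invert E_n = (n + ½)ℏω₀: n = E/ℏω₀ − ½ = 4.006, so n = 4.

n = 4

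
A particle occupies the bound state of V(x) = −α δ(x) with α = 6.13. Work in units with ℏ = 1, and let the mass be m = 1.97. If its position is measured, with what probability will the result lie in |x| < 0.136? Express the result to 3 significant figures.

The normalised bound state is ψ = √κ e^{−κ|x|} with κ = mα/ℏ² = 12.08.
P(|x| < d) = ∫_{−d}^{d} κ e^{−2κ|x|} dx = 1 − e^{−2κd} = 1 − e^{−3.285} = 0.9625.

P = 0.963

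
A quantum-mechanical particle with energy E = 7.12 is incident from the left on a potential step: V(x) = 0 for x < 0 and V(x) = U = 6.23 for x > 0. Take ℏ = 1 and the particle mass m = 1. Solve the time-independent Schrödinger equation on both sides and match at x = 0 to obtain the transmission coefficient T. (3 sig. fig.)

On each side the TISE gives plane waves with k = √(2m(E − V))/ℏ: k₁ = √(2·1·7.12) = 3.774, k₂ = √(2·1·0.89) = 1.334.
Continuity of ψ and ψ′ at the step yields the reflection amplitude r = (k₁ − k₂)/(k₁ + k₂) = 0.4776; thus R = |r|² = 0.2281, T = 0.7719.

T = 0.772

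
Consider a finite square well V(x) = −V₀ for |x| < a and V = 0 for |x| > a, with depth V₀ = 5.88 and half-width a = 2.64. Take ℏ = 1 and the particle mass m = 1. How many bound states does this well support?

Define the well-strength parameter z₀ = (a/ℏ)√(2mV₀) = 2.64 × √(2·1·5.88) = 9.053.
The even/odd transcendental equations gain one root per π/2 in z₀, giving N = 1 + ⌊2z₀/π⌋ = 1 + ⌊5.764⌋ = 6.

N = 6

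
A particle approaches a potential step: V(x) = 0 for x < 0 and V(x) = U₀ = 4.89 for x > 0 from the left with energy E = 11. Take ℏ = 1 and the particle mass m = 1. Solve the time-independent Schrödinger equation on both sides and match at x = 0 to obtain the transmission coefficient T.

T = 0.979

On each side the TISE gives plane waves with k = √(2m(E − V))/ℏ: k₁ = √(2·1·11) = 4.690, k₂ = √(2·1·6.11) = 3.496.
Continuity of ψ and ψ′ at the step yields the reflection amplitude r = (k₁ − k₂)/(k₁ + k₂) = 0.1459; thus R = |r|² = 0.02130, T = 0.9787.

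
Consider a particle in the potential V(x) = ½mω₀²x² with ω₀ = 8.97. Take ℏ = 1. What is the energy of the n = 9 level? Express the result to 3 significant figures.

Using E_n = (n + ½)ℏω₀: E_9 = 9.5 × 8.97 = 85.22.

E = 85.2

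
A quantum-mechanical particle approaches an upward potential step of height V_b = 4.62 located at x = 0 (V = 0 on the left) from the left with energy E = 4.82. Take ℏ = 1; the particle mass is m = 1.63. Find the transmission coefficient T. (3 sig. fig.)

T = 0.562

The wavenumbers are k₁ = √(2mE)/ℏ = 3.964 on the left and k₂ = √(2m(E − V_b))/ℏ = 0.8075 on the right.
Continuity of ψ and ψ′ at the step yields the reflection amplitude r = (k₁ − k₂)/(k₁ + k₂) = 0.6615; thus R = |r|² = 0.4376, T = 0.5624.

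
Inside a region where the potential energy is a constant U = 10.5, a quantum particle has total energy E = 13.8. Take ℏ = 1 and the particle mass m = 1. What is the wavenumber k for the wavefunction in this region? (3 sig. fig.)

With E > U the solution is oscillatory, ψ ∝ e^{±ikx} with k = √(2m(E − U))/ℏ.
k = √(2 × 1 × 3.3) = 2.569.

k = 2.57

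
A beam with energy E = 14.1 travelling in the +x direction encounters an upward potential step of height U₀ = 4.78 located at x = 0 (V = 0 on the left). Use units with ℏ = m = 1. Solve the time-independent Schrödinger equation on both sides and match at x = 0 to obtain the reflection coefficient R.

The wavenumbers are k₁ = √(2mE)/ℏ = 5.310 on the left and k₂ = √(2m(E − U₀))/ℏ = 4.317 on the right.
Continuity of ψ and ψ′ at the step yields the reflection amplitude r = (k₁ − k₂)/(k₁ + k₂) = 0.1031; thus R = |r|² = 0.01064, T = 0.9894.

R = 0.0106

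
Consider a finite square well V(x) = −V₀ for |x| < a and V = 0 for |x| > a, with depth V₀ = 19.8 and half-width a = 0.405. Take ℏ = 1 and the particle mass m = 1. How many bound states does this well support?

The dimensionless depth is z₀ = a√(2mV₀)/ℏ = 0.405 × √(39.60) = 2.549.
The even/odd transcendental equations gain one root per π/2 in z₀, giving N = 1 + ⌊2z₀/π⌋ = 1 + ⌊1.622⌋ = 2.

N = 2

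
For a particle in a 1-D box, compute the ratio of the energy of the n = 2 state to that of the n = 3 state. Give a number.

Since E_n ∝ n², the ratio is (2/3)² = 0.444444.

0.444444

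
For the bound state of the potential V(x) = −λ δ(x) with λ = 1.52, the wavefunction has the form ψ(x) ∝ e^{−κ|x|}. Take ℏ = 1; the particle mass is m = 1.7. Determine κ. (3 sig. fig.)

Integrating the TISE across x = 0 gives the cusp condition ψ'(0⁺) − ψ'(0⁻) = −(2mλ/ℏ²)ψ(0).
With ψ ∝ e^{−κ|x|} this yields −2κ = −2mλ/ℏ², so κ = mλ/ℏ² = 2.584.

κ = 2.58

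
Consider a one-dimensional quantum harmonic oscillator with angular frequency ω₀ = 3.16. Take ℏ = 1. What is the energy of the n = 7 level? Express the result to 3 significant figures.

E = 23.7

Using E_n = (n + ½)ℏω₀: E_7 = 7.5 × 3.16 = 23.70.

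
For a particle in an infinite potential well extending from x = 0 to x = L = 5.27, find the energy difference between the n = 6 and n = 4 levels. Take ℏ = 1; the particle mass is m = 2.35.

E_n = n²π²ℏ²/(2mL²), so ΔE = (6² − 4²) π²ℏ²/(2mL²).
ΔE = 20 × π² / (2 × 2.35 × 5.27²) = 1.512.

ΔE = 1.51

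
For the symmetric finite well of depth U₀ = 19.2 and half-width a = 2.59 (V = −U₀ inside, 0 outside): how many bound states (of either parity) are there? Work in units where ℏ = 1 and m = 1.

N = 11

Define the well-strength parameter z₀ = (a/ℏ)√(2mU₀) = 2.59 × √(2·1·19.2) = 16.05.
A new bound state (alternating even/odd) appears each time z₀ passes a multiple of π/2, so N = ⌊2z₀/π⌋ + 1 = ⌊10.22⌋ + 1 = 11.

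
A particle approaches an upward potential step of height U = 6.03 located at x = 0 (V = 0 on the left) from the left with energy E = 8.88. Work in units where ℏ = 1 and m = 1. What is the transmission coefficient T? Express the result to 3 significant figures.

T = 0.923

On each side the TISE gives plane waves with k = √(2m(E − V))/ℏ: k₁ = √(2·1·8.88) = 4.214, k₂ = √(2·1·2.85) = 2.387.
Matching ψ and ψ′ at x = 0 gives r = (k₁ − k₂)/(k₁ + k₂), so R = r² = 0.07657 and T = 1 − R = 0.9234.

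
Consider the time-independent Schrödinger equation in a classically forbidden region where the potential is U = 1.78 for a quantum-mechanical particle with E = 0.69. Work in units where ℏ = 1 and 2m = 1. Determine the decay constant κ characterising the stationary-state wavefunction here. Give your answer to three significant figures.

κ = 1.04

Since E < U the TISE in this region is ψ'' = κ²ψ with κ = √(2m(U − E))/ℏ.
κ = √(2 × 0.5 × 1.09) = 1.044.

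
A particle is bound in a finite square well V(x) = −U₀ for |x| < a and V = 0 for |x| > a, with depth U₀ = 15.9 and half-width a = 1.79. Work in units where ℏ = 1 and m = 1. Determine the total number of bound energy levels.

Define the well-strength parameter z₀ = (a/ℏ)√(2mU₀) = 1.79 × √(2·1·15.9) = 10.09.
The even/odd transcendental equations gain one root per π/2 in z₀, giving N = 1 + ⌊2z₀/π⌋ = 1 + ⌊6.426⌋ = 7.

N = 7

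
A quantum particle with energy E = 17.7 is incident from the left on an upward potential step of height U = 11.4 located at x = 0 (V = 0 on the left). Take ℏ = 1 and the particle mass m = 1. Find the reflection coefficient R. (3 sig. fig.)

On each side the TISE gives plane waves with k = √(2m(E − V))/ℏ: k₁ = √(2·1·17.7) = 5.950, k₂ = √(2·1·6.3) = 3.550.
Matching ψ and ψ′ at x = 0 gives r = (k₁ − k₂)/(k₁ + k₂), so R = r² = 0.06384 and T = 1 − R = 0.9362.

R = 0.0638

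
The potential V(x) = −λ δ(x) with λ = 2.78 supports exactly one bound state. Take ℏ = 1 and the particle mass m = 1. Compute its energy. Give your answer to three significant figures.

E = -3.86

For x ≠ 0 the bound state is ψ ∝ e^{−κ|x|}; integrating the TISE across the delta gives the cusp condition 2κ = 2mλ/ℏ², so κ = 2.780.
Then E = −ℏ²κ²/(2m) = −mλ²/(2ℏ²) = -3.864.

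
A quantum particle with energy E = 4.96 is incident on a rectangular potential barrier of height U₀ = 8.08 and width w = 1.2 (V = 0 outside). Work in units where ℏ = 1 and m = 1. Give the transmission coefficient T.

E < U₀: inside the barrier ψ ∝ e^{±κx} with κ = √(2m(U₀ − E))/ℏ = 2.498.
κw = 2.998, sinh(κw) = 9.994.
Matching ψ, ψ′ at both faces gives T = [1 + U₀² sinh²(κw) / (4E(U₀ − E))]⁻¹ = 1/106.3 = 0.00940.

T = 0.00940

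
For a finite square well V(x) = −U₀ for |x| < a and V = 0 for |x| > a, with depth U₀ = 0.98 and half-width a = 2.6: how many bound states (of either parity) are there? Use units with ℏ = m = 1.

N = 3

Define the well-strength parameter z₀ = (a/ℏ)√(2mU₀) = 2.6 × √(2·1·0.98) = 3.640.
The even/odd transcendental equations gain one root per π/2 in z₀, giving N = 1 + ⌊2z₀/π⌋ = 1 + ⌊2.317⌋ = 3.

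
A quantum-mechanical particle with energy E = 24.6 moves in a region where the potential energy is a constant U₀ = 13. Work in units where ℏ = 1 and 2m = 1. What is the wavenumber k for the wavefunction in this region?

With E > U₀ the solution is oscillatory, ψ ∝ e^{±ikx} with k = √(2m(E − U₀))/ℏ.
k = √(2 × 0.5 × 11.6) = 3.406.

k = 3.41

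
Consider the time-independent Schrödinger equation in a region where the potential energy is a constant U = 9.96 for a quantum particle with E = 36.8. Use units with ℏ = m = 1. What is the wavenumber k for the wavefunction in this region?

With E > U the solution is oscillatory, ψ ∝ e^{±ikx} with k = √(2m(E − U))/ℏ.
k = √(2 × 1 × 26.84) = 7.327.

k = 7.33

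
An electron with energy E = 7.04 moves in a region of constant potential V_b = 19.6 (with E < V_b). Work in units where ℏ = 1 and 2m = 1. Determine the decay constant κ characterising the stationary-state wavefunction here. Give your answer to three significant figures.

Since E < V_b the TISE in this region is ψ'' = κ²ψ with κ = √(2m(V_b − E))/ℏ.
κ = √(2 × 0.5 × 12.56) = 3.544.

κ = 3.54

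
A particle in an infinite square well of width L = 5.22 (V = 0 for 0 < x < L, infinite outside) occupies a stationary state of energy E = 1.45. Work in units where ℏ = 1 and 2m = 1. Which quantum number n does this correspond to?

From E_n = n²π²ℏ²/(2mL²) invert to n = √(2mL²E)/(πℏ).
n = (5.22/π) × √(2 × 0.5 × 1.45) = 2.001 → n = 2.

n = 2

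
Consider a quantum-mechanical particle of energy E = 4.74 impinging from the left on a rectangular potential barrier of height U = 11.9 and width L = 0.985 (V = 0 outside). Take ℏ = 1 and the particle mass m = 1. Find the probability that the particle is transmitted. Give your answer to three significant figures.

Since E < U the interior solution is evanescent with decay constant κ = √(2m(U − E))/ℏ = 3.784.
κL = 3.727, sinh(κL) = 20.77.
Matching ψ, ψ′ at both faces gives T = [1 + U² sinh²(κL) / (4E(U − E))]⁻¹ = 1/451.2 = 0.00222.

T = 0.00222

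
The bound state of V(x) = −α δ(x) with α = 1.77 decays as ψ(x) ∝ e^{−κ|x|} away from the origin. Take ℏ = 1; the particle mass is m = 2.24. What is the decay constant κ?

κ = 3.96

Integrating the TISE across x = 0 gives the cusp condition ψ'(0⁺) − ψ'(0⁻) = −(2mα/ℏ²)ψ(0).
With ψ ∝ e^{−κ|x|} this yields −2κ = −2mα/ℏ², so κ = mα/ℏ² = 3.965.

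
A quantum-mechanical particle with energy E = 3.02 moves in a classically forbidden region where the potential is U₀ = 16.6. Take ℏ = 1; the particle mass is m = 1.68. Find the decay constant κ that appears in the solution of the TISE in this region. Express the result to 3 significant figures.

κ = 6.75

Since E < U₀ the TISE in this region is ψ'' = κ²ψ with κ = √(2m(U₀ − E))/ℏ.
κ = √(2 × 1.68 × 13.58) = 6.755.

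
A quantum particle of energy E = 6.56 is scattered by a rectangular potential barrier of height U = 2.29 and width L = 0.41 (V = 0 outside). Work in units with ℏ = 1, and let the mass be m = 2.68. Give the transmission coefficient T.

E > U: inside the barrier k₂ = √(2m(E − U))/ℏ = 4.784, k₂L = 1.961.
T = [1 + U² sin²(k₂L) / (4E(E − U))]⁻¹ = 1/1.040 = 0.962.

T = 0.962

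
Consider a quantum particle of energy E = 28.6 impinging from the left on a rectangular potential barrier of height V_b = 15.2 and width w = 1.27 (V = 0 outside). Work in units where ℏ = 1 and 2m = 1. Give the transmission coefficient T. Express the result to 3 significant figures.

E > V_b: inside the barrier k₂ = √(2m(E − V_b))/ℏ = 3.661, k₂w = 4.649.
Matching at both interfaces gives T⁻¹ = 1 + V_b² sin²(k₂w) / [4E(E − V_b)] = 1.150, hence T = 0.869.

T = 0.869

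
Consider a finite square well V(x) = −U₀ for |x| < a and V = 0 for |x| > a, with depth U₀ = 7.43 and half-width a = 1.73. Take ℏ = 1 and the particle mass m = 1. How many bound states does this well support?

N = 5

Define the well-strength parameter z₀ = (a/ℏ)√(2mU₀) = 1.73 × √(2·1·7.43) = 6.669.
A new bound state (alternating even/odd) appears each time z₀ passes a multiple of π/2, so N = ⌊2z₀/π⌋ + 1 = ⌊4.246⌋ + 1 = 5.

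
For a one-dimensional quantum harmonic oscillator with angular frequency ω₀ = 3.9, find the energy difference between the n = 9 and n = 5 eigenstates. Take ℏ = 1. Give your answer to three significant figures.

ΔE = 15.6

E_n = ℏω₀(n + ½), so ΔE = (9 − 5) ℏω₀ = 4 × 3.9 = 15.60.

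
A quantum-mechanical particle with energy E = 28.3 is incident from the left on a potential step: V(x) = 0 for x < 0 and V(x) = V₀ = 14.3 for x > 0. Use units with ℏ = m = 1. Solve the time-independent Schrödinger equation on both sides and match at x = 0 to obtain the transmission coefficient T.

The wavenumbers are k₁ = √(2mE)/ℏ = 7.523 on the left and k₂ = √(2m(E − V₀))/ℏ = 5.292 on the right.
Matching ψ and ψ′ at x = 0 gives r = (k₁ − k₂)/(k₁ + k₂), so R = r² = 0.03033 and T = 1 − R = 0.9697.

T = 0.970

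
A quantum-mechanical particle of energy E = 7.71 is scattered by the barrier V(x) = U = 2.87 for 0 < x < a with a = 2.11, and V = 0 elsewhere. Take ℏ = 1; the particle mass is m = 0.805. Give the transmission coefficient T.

T = 0.992

E > U: inside the barrier k₂ = √(2m(E − U))/ℏ = 2.791, k₂a = 5.890.
Matching at both interfaces gives T⁻¹ = 1 + U² sin²(k₂a) / [4E(E − U)] = 1.008, hence T = 0.992.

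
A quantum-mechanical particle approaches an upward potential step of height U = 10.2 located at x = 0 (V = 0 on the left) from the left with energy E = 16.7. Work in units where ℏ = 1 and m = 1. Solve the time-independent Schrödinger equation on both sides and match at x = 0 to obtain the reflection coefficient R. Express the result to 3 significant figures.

On each side the TISE gives plane waves with k = √(2m(E − V))/ℏ: k₁ = √(2·1·16.7) = 5.779, k₂ = √(2·1·6.5) = 3.606.
Continuity of ψ and ψ′ at the step yields the reflection amplitude r = (k₁ − k₂)/(k₁ + k₂) = 0.2316; thus R = |r|² = 0.05365, T = 0.9464.

R = 0.0536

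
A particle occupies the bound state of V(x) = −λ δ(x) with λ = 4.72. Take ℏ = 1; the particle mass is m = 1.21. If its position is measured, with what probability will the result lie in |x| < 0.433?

The normalised bound state is ψ = √κ e^{−κ|x|} with κ = mλ/ℏ² = 5.711.
P(|x| < d) = ∫_{−d}^{d} κ e^{−2κ|x|} dx = 1 − e^{−2κd} = 1 − e^{−4.946} = 0.9929.

P = 0.993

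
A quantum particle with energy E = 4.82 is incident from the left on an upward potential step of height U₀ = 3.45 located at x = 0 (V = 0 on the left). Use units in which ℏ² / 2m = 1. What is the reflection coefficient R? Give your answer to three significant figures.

R = 0.0927

On each side the TISE gives plane waves with k = √(2m(E − V))/ℏ: k₁ = √(2·½·4.82) = 2.195, k₂ = √(2·½·1.37) = 1.170.
Continuity of ψ and ψ′ at the step yields the reflection amplitude r = (k₁ − k₂)/(k₁ + k₂) = 0.3045; thus R = |r|² = 0.09273, T = 0.9073.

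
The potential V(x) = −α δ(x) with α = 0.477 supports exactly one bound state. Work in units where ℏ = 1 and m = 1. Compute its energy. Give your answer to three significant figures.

E = -0.114

The bound state is ψ(x) = √κ e^{−κ|x|}. The derivative jump ψ'(0⁺) − ψ'(0⁻) = −(2mα/ℏ²)ψ(0) fixes κ = mα/ℏ² = 0.4770.
Then E = −ℏ²κ²/(2m) = −mα²/(2ℏ²) = -0.1138.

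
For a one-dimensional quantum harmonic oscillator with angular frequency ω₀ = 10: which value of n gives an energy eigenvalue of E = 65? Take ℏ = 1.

E_n = ℏω₀(n + ½) ⇒ n = E/(ℏω₀) − ½ = 65/10 − 0.5 = 6.000 → n = 6.

n = 6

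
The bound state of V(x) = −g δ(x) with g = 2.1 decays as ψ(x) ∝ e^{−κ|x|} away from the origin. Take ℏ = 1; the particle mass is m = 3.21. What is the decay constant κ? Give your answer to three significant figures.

κ = 6.74

Integrating the TISE across x = 0 gives the cusp condition ψ'(0⁺) − ψ'(0⁻) = −(2mg/ℏ²)ψ(0).
With ψ ∝ e^{−κ|x|} this yields −2κ = −2mg/ℏ², so κ = mg/ℏ² = 6.741.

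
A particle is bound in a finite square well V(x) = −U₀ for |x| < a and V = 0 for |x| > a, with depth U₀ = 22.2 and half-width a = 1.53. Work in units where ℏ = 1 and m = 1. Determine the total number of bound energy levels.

N = 7

The dimensionless depth is z₀ = a√(2mU₀)/ℏ = 1.53 × √(44.40) = 10.19.
The even/odd transcendental equations gain one root per π/2 in z₀, giving N = 1 + ⌊2z₀/π⌋ = 1 + ⌊6.490⌋ = 7.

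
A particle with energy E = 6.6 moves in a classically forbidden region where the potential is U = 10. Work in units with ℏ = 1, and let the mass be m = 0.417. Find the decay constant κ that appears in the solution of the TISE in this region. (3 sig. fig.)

Since E < U the TISE in this region is ψ'' = κ²ψ with κ = √(2m(U − E))/ℏ.
κ = √(2 × 0.417 × 3.4) = 1.684.

κ = 1.68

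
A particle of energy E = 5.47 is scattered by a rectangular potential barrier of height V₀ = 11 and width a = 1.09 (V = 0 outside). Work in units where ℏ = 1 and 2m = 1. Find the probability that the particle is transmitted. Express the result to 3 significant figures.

T = 0.0235

E < V₀: inside the barrier ψ ∝ e^{±κx} with κ = √(2m(V₀ − E))/ℏ = 2.352.
κa = 2.563, sinh(κa) = 6.450.
The exact tunnelling result is T⁻¹ = 1 + V₀² sinh²(κa) / [4E(V₀ − E)] = 42.61, so T = 0.0235.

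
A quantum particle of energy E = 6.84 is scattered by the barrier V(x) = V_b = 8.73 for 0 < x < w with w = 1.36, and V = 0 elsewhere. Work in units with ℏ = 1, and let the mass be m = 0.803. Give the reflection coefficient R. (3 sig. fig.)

R = 0.976

Since E < V_b the interior solution is evanescent with decay constant κ = √(2m(V_b − E))/ℏ = 1.742.
κw = 2.369, sinh(κw) = 5.299.
Matching ψ, ψ′ at both faces gives T = [1 + V_b² sinh²(κw) / (4E(V_b − E))]⁻¹ = 1/42.38 = 0.0236.
R = 1 − T = 0.976.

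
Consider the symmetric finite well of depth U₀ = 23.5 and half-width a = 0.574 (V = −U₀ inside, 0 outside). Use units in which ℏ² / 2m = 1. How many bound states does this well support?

Define the well-strength parameter z₀ = (a/ℏ)√(2mU₀) = 0.574 × √(2·0.5·23.5) = 2.783.
A new bound state (alternating even/odd) appears each time z₀ passes a multiple of π/2, so N = ⌊2z₀/π⌋ + 1 = ⌊1.771⌋ + 1 = 2.

N = 2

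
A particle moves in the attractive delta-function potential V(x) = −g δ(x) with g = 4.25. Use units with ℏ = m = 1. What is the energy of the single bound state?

E = -9.03

The bound state is ψ(x) = √κ e^{−κ|x|}. The derivative jump ψ'(0⁺) − ψ'(0⁻) = −(2mg/ℏ²)ψ(0) fixes κ = mg/ℏ² = 4.250.
Then E = −ℏ²κ²/(2m) = −mg²/(2ℏ²) = -9.031.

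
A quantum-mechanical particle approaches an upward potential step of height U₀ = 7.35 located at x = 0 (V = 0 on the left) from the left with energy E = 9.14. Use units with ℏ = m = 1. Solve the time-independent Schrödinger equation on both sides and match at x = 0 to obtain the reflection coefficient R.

R = 0.149

The wavenumbers are k₁ = √(2mE)/ℏ = 4.276 on the left and k₂ = √(2m(E − U₀))/ℏ = 1.892 on the right.
Continuity of ψ and ψ′ at the step yields the reflection amplitude r = (k₁ − k₂)/(k₁ + k₂) = 0.3864; thus R = |r|² = 0.1493, T = 0.8507.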